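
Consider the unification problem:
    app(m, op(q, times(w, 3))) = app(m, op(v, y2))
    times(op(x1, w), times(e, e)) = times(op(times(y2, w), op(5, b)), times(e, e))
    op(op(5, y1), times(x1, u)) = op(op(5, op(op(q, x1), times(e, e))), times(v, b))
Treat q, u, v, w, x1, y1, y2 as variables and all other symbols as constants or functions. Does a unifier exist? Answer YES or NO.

Decompose app/2: m = m,  op(q, times(w, 3)) = op(v, y2).
Delete trivial equation m = m.
Decompose op/2: q = v,  times(w, 3) = y2.
Bind q := v; substituting into the one remaining equation that mentions q gives: op(op(5, y1), times(x1, u)) = op(op(5, op(op(v, x1), times(e, e))), times(v, b)).
Bind y2 := times(w, 3); substituting into the one remaining equation that mentions y2 gives: times(op(x1, w), times(e, e)) = times(op(times(times(w, 3), w), op(5, b)), times(e, e)).
Decompose times/2: op(x1, w) = op(times(times(w, 3), w), op(5, b)),  times(e, e) = times(e, e).
Decompose op/2: x1 = times(times(w, 3), w),  w = op(5, b).
Bind x1 := times(times(w, 3), w); substituting into the one remaining equation that mentions x1 gives: op(op(5, y1), times(times(times(w, 3), w), u)) = op(op(5, op(op(v, times(times(w, 3), w)), times(e, e))), times(v, b)).
Bind w := op(5, b); substituting into the one remaining equation that mentions w gives: op(op(5, y1), times(times(times(op(5, b), 3), op(5, b)), u)) = op(op(5, op(op(v, times(times(op(5, b), 3), op(5, b))), times(e, e))), times(v, b)). Substituting into the earlier bindings gives y2 := times(op(5, b), 3), x1 := times(times(op(5, b), 3), op(5, b)).
Delete trivial equation times(e, e) = times(e, e).
Decompose op/2: op(5, y1) = op(5, op(op(v, times(times(op(5, b), 3), op(5, b))), times(e, e))),  times(times(times(op(5, b), 3), op(5, b)), u) = times(v, b).
Decompose op/2: 5 = 5,  y1 = op(op(v, times(times(op(5, b), 3), op(5, b))), times(e, e)).
Delete trivial equation 5 = 5.
Bind y1 := op(op(v, times(times(op(5, b), 3), op(5, b))), times(e, e)); no other remaining equation mentions y1.
Decompose times/2: times(times(op(5, b), 3), op(5, b)) = v,  u = b.
Bind v := times(times(op(5, b), 3), op(5, b)); no other remaining equation mentions v. Substituting into the earlier bindings gives q := times(times(op(5, b), 3), op(5, b)), y1 := op(op(times(times(op(5, b), 3), op(5, b)), times(times(op(5, b), 3), op(5, b))), times(e, e)).
Bind u := b.
No equations remain and no clash or occurs-check failure arose, so a unifier exists.

YES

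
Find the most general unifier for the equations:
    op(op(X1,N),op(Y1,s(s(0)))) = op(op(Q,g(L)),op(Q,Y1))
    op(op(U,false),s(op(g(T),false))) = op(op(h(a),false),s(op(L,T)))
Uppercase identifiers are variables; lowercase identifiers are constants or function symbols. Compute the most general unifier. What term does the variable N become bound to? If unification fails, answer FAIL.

Decompose op/2: op(X1,N) = op(Q,g(L)),  op(Y1,s(s(0))) = op(Q,Y1).
Decompose op/2: X1 = Q,  N = g(L).
Bind X1 := Q; no other remaining equation mentions X1.
Bind N := g(L); no other remaining equation mentions N.
Decompose op/2: Y1 = Q,  s(s(0)) = Y1.
Bind Y1 := Q; substituting into the one remaining equation that mentions Y1 gives: s(s(0)) = Q.
Bind Q := s(s(0)); no other remaining equation mentions Q. Substituting into the earlier bindings gives X1 := s(s(0)), Y1 := s(s(0)).
Decompose op/2: op(U,false) = op(h(a),false),  s(op(g(T),false)) = s(op(L,T)).
Decompose op/2: U = h(a),  false = false.
Bind U := h(a); no other remaining equation mentions U.
Delete trivial equation false = false.
Decompose s/1: op(g(T),false) = op(L,T).
Decompose op/2: g(T) = L,  false = T.
Bind L := g(T); no other remaining equation mentions L. Substituting into the earlier binding gives N := g(g(T)).
Bind T := false. Substituting into the earlier bindings gives N := g(g(false)), L := g(false).
MGU = { X1 := s(s(0)), N := g(g(false)), Y1 := s(s(0)), Q := s(s(0)), U := h(a), L := g(false), T := false }, so N := g(g(false)).

g(g(false))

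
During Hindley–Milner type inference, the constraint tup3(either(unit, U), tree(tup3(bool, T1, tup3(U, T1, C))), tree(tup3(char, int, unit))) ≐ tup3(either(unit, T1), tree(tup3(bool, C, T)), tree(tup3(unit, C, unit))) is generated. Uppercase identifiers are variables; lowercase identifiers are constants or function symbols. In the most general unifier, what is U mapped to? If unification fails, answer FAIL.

Decompose tup3/3: either(unit, U) ≐ either(unit, T1),  tree(tup3(bool, T1, tup3(U, T1, C))) ≐ tree(tup3(bool, C, T)),  tree(tup3(char, int, unit)) ≐ tree(tup3(unit, C, unit)).
Decompose either/2: unit ≐ unit,  U ≐ T1.
Delete trivial equation unit ≐ unit.
Bind U := T1; substituting into the one remaining equation that mentions U gives: tree(tup3(bool, T1, tup3(T1, T1, C))) ≐ tree(tup3(bool, C, T)).
Decompose tree/1: tup3(bool, T1, tup3(T1, T1, C)) ≐ tup3(bool, C, T).
Decompose tup3/3: bool ≐ bool,  T1 ≐ C,  tup3(T1, T1, C) ≐ T.
Delete trivial equation bool ≐ bool.
Bind T1 := C; substituting into the one remaining equation that mentions T1 gives: tup3(C, C, C) ≐ T. Substituting into the earlier binding gives U := C.
Bind T := tup3(C, C, C); no other remaining equation mentions T.
Decompose tree/1: tup3(char, int, unit) ≐ tup3(unit, C, unit).
Decompose tup3/3: char ≐ unit,  int ≐ C,  unit ≐ unit.
Clash: constants char and unit differ; no unifier exists.

FAIL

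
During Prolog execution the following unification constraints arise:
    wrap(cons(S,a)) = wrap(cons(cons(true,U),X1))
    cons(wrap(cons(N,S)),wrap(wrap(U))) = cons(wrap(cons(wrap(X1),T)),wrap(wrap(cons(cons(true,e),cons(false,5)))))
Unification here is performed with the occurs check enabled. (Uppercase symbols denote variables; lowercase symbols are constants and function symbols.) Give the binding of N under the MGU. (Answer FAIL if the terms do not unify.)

wrap(a)

Decompose wrap/1: cons(S,a) = cons(cons(true,U),X1).
Decompose cons/2: S = cons(true,U),  a = X1.
Bind S := cons(true,U); substituting into the one remaining equation that mentions S gives: cons(wrap(cons(N,cons(true,U))),wrap(wrap(U))) = cons(wrap(cons(wrap(X1),T)),wrap(wrap(cons(cons(true,e),cons(false,5))))).
Bind X1 := a; substituting into the remaining equation gives: cons(wrap(cons(N,cons(true,U))),wrap(wrap(U))) = cons(wrap(cons(wrap(a),T)),wrap(wrap(cons(cons(true,e),cons(false,5))))).
Decompose cons/2: wrap(cons(N,cons(true,U))) = wrap(cons(wrap(a),T)),  wrap(wrap(U)) = wrap(wrap(cons(cons(true,e),cons(false,5)))).
Decompose wrap/1: cons(N,cons(true,U)) = cons(wrap(a),T).
Decompose cons/2: N = wrap(a),  cons(true,U) = T.
Bind N := wrap(a); no other remaining equation mentions N.
Bind T := cons(true,U); no other remaining equation mentions T.
Decompose wrap/1: wrap(U) = wrap(cons(cons(true,e),cons(false,5))).
Decompose wrap/1: U = cons(cons(true,e),cons(false,5)).
Bind U := cons(cons(true,e),cons(false,5)). Substituting into the earlier bindings gives S := cons(true,cons(cons(true,e),cons(false,5))), T := cons(true,cons(cons(true,e),cons(false,5))).
MGU = { S -> cons(true,cons(cons(true,e),cons(false,5))), X1 -> a, N -> wrap(a), T -> cons(true,cons(cons(true,e),cons(false,5))), U -> cons(cons(true,e),cons(false,5)) }, so N -> wrap(a).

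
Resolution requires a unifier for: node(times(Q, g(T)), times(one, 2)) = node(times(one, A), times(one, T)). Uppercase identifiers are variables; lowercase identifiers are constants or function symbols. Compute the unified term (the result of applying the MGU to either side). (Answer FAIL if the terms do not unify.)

node(times(one, g(2)), times(one, 2))

Decompose node/2: times(Q, g(T)) = times(one, A),  times(one, 2) = times(one, T).
Decompose times/2: Q = one,  g(T) = A.
Bind Q := one; no other remaining equation mentions Q.
Bind A := g(T); no other remaining equation mentions A.
Decompose times/2: one = one,  2 = T.
Delete trivial equation one = one.
Bind T := 2. Substituting into the earlier binding gives A := g(2).
Applying the MGU to either side gives node(times(one, g(2)), times(one, 2)).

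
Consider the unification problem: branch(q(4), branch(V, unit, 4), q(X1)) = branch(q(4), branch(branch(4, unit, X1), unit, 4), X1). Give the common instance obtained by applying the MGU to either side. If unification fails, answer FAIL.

FAIL

Decompose branch/3: q(4) = q(4),  branch(V, unit, 4) = branch(branch(4, unit, X1), unit, 4),  q(X1) = X1.
Delete trivial equation q(4) = q(4).
Decompose branch/3: V = branch(4, unit, X1),  unit = unit,  4 = 4.
Bind V := branch(4, unit, X1); no other remaining equation mentions V.
Delete trivial equation unit = unit.
Delete trivial equation 4 = 4.
Occurs check fails: X1 occurs in q(X1); the equation X1 = q(X1) has no finite solution.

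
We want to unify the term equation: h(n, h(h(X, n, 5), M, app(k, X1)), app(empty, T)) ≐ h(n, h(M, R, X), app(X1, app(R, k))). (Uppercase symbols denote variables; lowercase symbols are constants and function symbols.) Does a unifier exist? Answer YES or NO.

Decompose h/3: n ≐ n,  h(h(X, n, 5), M, app(k, X1)) ≐ h(M, R, X),  app(empty, T) ≐ app(X1, app(R, k)).
Delete trivial equation n ≐ n.
Decompose h/3: h(X, n, 5) ≐ M,  M ≐ R,  app(k, X1) ≐ X.
Bind M := h(X, n, 5); substituting into the one remaining equation that mentions M gives: h(X, n, 5) ≐ R.
Bind R := h(X, n, 5); substituting into the one remaining equation that mentions R gives: app(empty, T) ≐ app(X1, app(h(X, n, 5), k)).
Bind X := app(k, X1); substituting into the remaining equation gives: app(empty, T) ≐ app(X1, app(h(app(k, X1), n, 5), k)). Substituting into the earlier bindings gives M := h(app(k, X1), n, 5), R := h(app(k, X1), n, 5).
Decompose app/2: empty ≐ X1,  T ≐ app(h(app(k, X1), n, 5), k).
Bind X1 := empty; substituting into the remaining equation gives: T ≐ app(h(app(k, empty), n, 5), k). Substituting into the earlier bindings gives M := h(app(k, empty), n, 5), R := h(app(k, empty), n, 5), X := app(k, empty).
Bind T := app(h(app(k, empty), n, 5), k).
No equations remain and no clash or occurs-check failure arose, so a unifier exists.

YES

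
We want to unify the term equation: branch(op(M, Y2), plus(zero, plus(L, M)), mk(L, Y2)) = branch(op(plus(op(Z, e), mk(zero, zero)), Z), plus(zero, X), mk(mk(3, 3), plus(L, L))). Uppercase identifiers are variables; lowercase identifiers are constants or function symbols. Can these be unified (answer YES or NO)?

YES

Decompose branch/3: op(M, Y2) = op(plus(op(Z, e), mk(zero, zero)), Z),  plus(zero, plus(L, M)) = plus(zero, X),  mk(L, Y2) = mk(mk(3, 3), plus(L, L)).
Decompose op/2: M = plus(op(Z, e), mk(zero, zero)),  Y2 = Z.
Bind M := plus(op(Z, e), mk(zero, zero)); substituting into the one remaining equation that mentions M gives: plus(zero, plus(L, plus(op(Z, e), mk(zero, zero)))) = plus(zero, X).
Bind Y2 := Z; substituting into the one remaining equation that mentions Y2 gives: mk(L, Z) = mk(mk(3, 3), plus(L, L)).
Decompose plus/2: zero = zero,  plus(L, plus(op(Z, e), mk(zero, zero))) = X.
Delete trivial equation zero = zero.
Bind X := plus(L, plus(op(Z, e), mk(zero, zero))); no other remaining equation mentions X.
Decompose mk/2: L = mk(3, 3),  Z = plus(L, L).
Bind L := mk(3, 3); substituting into the remaining equation gives: Z = plus(mk(3, 3), mk(3, 3)). Substituting into the earlier binding gives X := plus(mk(3, 3), plus(op(Z, e), mk(zero, zero))).
Bind Z := plus(mk(3, 3), mk(3, 3)). Substituting into the earlier bindings gives M := plus(op(plus(mk(3, 3), mk(3, 3)), e), mk(zero, zero)), Y2 := plus(mk(3, 3), mk(3, 3)), X := plus(mk(3, 3), plus(op(plus(mk(3, 3), mk(3, 3)), e), mk(zero, zero))).
No equations remain and no clash or occurs-check failure arose, so a unifier exists.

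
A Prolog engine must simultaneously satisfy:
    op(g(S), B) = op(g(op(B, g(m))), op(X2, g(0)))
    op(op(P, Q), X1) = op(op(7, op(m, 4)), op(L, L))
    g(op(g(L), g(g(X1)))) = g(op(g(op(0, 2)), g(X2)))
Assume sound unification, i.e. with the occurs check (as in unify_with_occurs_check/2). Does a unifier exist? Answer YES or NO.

Decompose op/2: g(S) = g(op(B, g(m))),  B = op(X2, g(0)).
Decompose g/1: S = op(B, g(m)).
Bind S := op(B, g(m)); no other remaining equation mentions S.
Bind B := op(X2, g(0)); no other remaining equation mentions B. Substituting into the earlier binding gives S := op(op(X2, g(0)), g(m)).
Decompose op/2: op(P, Q) = op(7, op(m, 4)),  X1 = op(L, L).
Decompose op/2: P = 7,  Q = op(m, 4).
Bind P := 7; no other remaining equation mentions P.
Bind Q := op(m, 4); no other remaining equation mentions Q.
Bind X1 := op(L, L); substituting into the remaining equation gives: g(op(g(L), g(g(op(L, L))))) = g(op(g(op(0, 2)), g(X2))).
Decompose g/1: op(g(L), g(g(op(L, L)))) = op(g(op(0, 2)), g(X2)).
Decompose op/2: g(L) = g(op(0, 2)),  g(g(op(L, L))) = g(X2).
Decompose g/1: L = op(0, 2).
Bind L := op(0, 2); substituting into the remaining equation gives: g(g(op(op(0, 2), op(0, 2)))) = g(X2). Substituting into the earlier binding gives X1 := op(op(0, 2), op(0, 2)).
Decompose g/1: g(op(op(0, 2), op(0, 2))) = X2.
Bind X2 := g(op(op(0, 2), op(0, 2))). Substituting into the earlier bindings gives S := op(op(g(op(op(0, 2), op(0, 2))), g(0)), g(m)), B := op(g(op(op(0, 2), op(0, 2))), g(0)).
No equations remain and no clash or occurs-check failure arose, so a unifier exists.

YES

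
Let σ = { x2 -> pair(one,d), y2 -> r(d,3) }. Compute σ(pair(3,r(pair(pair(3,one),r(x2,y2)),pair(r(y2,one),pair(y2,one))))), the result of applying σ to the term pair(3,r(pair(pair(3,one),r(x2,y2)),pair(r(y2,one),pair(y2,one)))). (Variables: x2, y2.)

pair(3,r(pair(pair(3,one),r(pair(one,d),r(d,3))),pair(r(r(d,3),one),pair(r(d,3),one))))

Replace each occurrence of x2 with pair(one,d).
Replace each occurrence of y2 with r(d,3).
Result: pair(3,r(pair(pair(3,one),r(pair(one,d),r(d,3))),pair(r(r(d,3),one),pair(r(d,3),one)))).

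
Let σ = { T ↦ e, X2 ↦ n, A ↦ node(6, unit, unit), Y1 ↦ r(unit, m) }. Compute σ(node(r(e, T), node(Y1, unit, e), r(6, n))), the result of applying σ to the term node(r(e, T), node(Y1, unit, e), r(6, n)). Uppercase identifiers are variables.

node(r(e, e), node(r(unit, m), unit, e), r(6, n))

Replace each occurrence of T with e.
Replace each occurrence of Y1 with r(unit, m).
Result: node(r(e, e), node(r(unit, m), unit, e), r(6, n)).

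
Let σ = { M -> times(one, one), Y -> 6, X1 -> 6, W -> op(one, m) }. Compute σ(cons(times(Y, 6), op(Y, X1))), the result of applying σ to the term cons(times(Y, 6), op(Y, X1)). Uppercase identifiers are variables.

Replace each occurrence of Y with 6.
Replace each occurrence of X1 with 6.
Result: cons(times(6, 6), op(6, 6)).

cons(times(6, 6), op(6, 6))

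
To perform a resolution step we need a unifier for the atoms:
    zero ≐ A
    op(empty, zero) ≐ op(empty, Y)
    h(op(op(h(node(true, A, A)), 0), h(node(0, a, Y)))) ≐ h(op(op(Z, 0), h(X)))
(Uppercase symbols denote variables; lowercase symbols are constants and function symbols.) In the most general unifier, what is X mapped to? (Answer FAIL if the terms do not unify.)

Bind A := zero; substituting into the one remaining equation that mentions A gives: h(op(op(h(node(true, zero, zero)), 0), h(node(0, a, Y)))) ≐ h(op(op(Z, 0), h(X))).
Decompose op/2: empty ≐ empty,  zero ≐ Y.
Delete trivial equation empty ≐ empty.
Bind Y := zero; substituting into the remaining equation gives: h(op(op(h(node(true, zero, zero)), 0), h(node(0, a, zero)))) ≐ h(op(op(Z, 0), h(X))).
Decompose h/1: op(op(h(node(true, zero, zero)), 0), h(node(0, a, zero))) ≐ op(op(Z, 0), h(X)).
Decompose op/2: op(h(node(true, zero, zero)), 0) ≐ op(Z, 0),  h(node(0, a, zero)) ≐ h(X).
Decompose op/2: h(node(true, zero, zero)) ≐ Z,  0 ≐ 0.
Bind Z := h(node(true, zero, zero)); no other remaining equation mentions Z.
Delete trivial equation 0 ≐ 0.
Decompose h/1: node(0, a, zero) ≐ X.
Bind X := node(0, a, zero).
MGU = { A ↦ zero, Y ↦ zero, Z ↦ h(node(true, zero, zero)), X ↦ node(0, a, zero) }, so X ↦ node(0, a, zero).

node(0, a, zero)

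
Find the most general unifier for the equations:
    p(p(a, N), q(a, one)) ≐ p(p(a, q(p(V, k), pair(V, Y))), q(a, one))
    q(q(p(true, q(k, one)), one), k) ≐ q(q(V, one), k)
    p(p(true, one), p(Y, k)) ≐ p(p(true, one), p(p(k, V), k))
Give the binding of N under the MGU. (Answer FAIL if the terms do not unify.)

q(p(p(true, q(k, one)), k), pair(p(true, q(k, one)), p(k, p(true, q(k, one)))))

Decompose p/2: p(a, N) ≐ p(a, q(p(V, k), pair(V, Y))),  q(a, one) ≐ q(a, one).
Decompose p/2: a ≐ a,  N ≐ q(p(V, k), pair(V, Y)).
Delete trivial equation a ≐ a.
Bind N := q(p(V, k), pair(V, Y)); no other remaining equation mentions N.
Delete trivial equation q(a, one) ≐ q(a, one).
Decompose q/2: q(p(true, q(k, one)), one) ≐ q(V, one),  k ≐ k.
Decompose q/2: p(true, q(k, one)) ≐ V,  one ≐ one.
Bind V := p(true, q(k, one)); substituting into the one remaining equation that mentions V gives: p(p(true, one), p(Y, k)) ≐ p(p(true, one), p(p(k, p(true, q(k, one))), k)). Substituting into the earlier binding gives N := q(p(p(true, q(k, one)), k), pair(p(true, q(k, one)), Y)).
Delete trivial equation one ≐ one.
Delete trivial equation k ≐ k.
Decompose p/2: p(true, one) ≐ p(true, one),  p(Y, k) ≐ p(p(k, p(true, q(k, one))), k).
Delete trivial equation p(true, one) ≐ p(true, one).
Decompose p/2: Y ≐ p(k, p(true, q(k, one))),  k ≐ k.
Bind Y := p(k, p(true, q(k, one))); no other remaining equation mentions Y. Substituting into the earlier binding gives N := q(p(p(true, q(k, one)), k), pair(p(true, q(k, one)), p(k, p(true, q(k, one))))).
Delete trivial equation k ≐ k.
MGU = { N -> q(p(p(true, q(k, one)), k), pair(p(true, q(k, one)), p(k, p(true, q(k, one))))), V -> p(true, q(k, one)), Y -> p(k, p(true, q(k, one))) }, so N -> q(p(p(true, q(k, one)), k), pair(p(true, q(k, one)), p(k, p(true, q(k, one))))).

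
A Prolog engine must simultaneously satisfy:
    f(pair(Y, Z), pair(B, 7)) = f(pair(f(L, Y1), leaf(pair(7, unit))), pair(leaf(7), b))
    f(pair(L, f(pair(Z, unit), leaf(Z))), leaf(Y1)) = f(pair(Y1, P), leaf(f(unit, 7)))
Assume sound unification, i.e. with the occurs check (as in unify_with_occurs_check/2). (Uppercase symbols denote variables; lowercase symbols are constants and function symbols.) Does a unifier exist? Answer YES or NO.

Decompose f/2: pair(Y, Z) = pair(f(L, Y1), leaf(pair(7, unit))),  pair(B, 7) = pair(leaf(7), b).
Decompose pair/2: Y = f(L, Y1),  Z = leaf(pair(7, unit)).
Bind Y := f(L, Y1); no other remaining equation mentions Y.
Bind Z := leaf(pair(7, unit)); substituting into the one remaining equation that mentions Z gives: f(pair(L, f(pair(leaf(pair(7, unit)), unit), leaf(leaf(pair(7, unit))))), leaf(Y1)) = f(pair(Y1, P), leaf(f(unit, 7))).
Decompose pair/2: B = leaf(7),  7 = b.
Bind B := leaf(7); no other remaining equation mentions B.
Clash: constants 7 and b differ; no unifier exists.

NO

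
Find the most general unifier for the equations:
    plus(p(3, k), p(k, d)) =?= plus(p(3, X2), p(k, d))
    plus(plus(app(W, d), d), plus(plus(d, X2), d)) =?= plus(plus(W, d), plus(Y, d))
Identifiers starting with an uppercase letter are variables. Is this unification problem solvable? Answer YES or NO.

NO

Decompose plus/2: p(3, k) =?= p(3, X2),  p(k, d) =?= p(k, d).
Decompose p/2: 3 =?= 3,  k =?= X2.
Delete trivial equation 3 =?= 3.
Bind X2 := k; substituting into the one remaining equation that mentions X2 gives: plus(plus(app(W, d), d), plus(plus(d, k), d)) =?= plus(plus(W, d), plus(Y, d)).
Delete trivial equation p(k, d) =?= p(k, d).
Decompose plus/2: plus(app(W, d), d) =?= plus(W, d),  plus(plus(d, k), d) =?= plus(Y, d).
Decompose plus/2: app(W, d) =?= W,  d =?= d.
Occurs check fails: W occurs in app(W, d); the equation W =?= app(W, d) has no finite solution.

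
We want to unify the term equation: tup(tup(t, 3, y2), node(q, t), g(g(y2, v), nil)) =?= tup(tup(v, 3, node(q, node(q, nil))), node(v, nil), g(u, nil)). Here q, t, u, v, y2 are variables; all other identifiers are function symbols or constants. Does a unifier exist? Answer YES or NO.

YES

Decompose tup/3: tup(t, 3, y2) =?= tup(v, 3, node(q, node(q, nil))),  node(q, t) =?= node(v, nil),  g(g(y2, v), nil) =?= g(u, nil).
Decompose tup/3: t =?= v,  3 =?= 3,  y2 =?= node(q, node(q, nil)).
Bind t := v; substituting into the one remaining equation that mentions t gives: node(q, v) =?= node(v, nil).
Delete trivial equation 3 =?= 3.
Bind y2 := node(q, node(q, nil)); substituting into the one remaining equation that mentions y2 gives: g(g(node(q, node(q, nil)), v), nil) =?= g(u, nil).
Decompose node/2: q =?= v,  v =?= nil.
Bind q := v; substituting into the one remaining equation that mentions q gives: g(g(node(v, node(v, nil)), v), nil) =?= g(u, nil). Substituting into the earlier binding gives y2 := node(v, node(v, nil)).
Bind v := nil; substituting into the remaining equation gives: g(g(node(nil, node(nil, nil)), nil), nil) =?= g(u, nil). Substituting into the earlier bindings gives t := nil, y2 := node(nil, node(nil, nil)), q := nil.
Decompose g/2: g(node(nil, node(nil, nil)), nil) =?= u,  nil =?= nil.
Bind u := g(node(nil, node(nil, nil)), nil); no other remaining equation mentions u.
Delete trivial equation nil =?= nil.
No equations remain and no clash or occurs-check failure arose, so a unifier exists.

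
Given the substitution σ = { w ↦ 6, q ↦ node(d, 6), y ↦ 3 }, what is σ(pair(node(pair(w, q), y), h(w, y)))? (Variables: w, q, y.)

pair(node(pair(6, node(d, 6)), 3), h(6, 3))

Replace each occurrence of w with 6.
Replace each occurrence of q with node(d, 6).
Replace each occurrence of y with 3.
Result: pair(node(pair(6, node(d, 6)), 3), h(6, 3)).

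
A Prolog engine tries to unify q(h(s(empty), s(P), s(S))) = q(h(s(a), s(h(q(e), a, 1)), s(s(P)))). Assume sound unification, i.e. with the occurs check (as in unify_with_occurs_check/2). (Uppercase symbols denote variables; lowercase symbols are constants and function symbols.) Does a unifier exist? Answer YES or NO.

Decompose q/1: h(s(empty), s(P), s(S)) = h(s(a), s(h(q(e), a, 1)), s(s(P))).
Decompose h/3: s(empty) = s(a),  s(P) = s(h(q(e), a, 1)),  s(S) = s(s(P)).
Decompose s/1: empty = a.
Clash: constants empty and a differ; no unifier exists.

NO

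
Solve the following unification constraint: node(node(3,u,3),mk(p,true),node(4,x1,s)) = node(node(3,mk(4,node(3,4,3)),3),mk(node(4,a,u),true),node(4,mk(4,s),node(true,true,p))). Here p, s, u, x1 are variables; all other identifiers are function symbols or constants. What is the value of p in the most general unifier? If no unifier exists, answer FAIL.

node(4,a,mk(4,node(3,4,3)))

Decompose node/3: node(3,u,3) = node(3,mk(4,node(3,4,3)),3),  mk(p,true) = mk(node(4,a,u),true),  node(4,x1,s) = node(4,mk(4,s),node(true,true,p)).
Decompose node/3: 3 = 3,  u = mk(4,node(3,4,3)),  3 = 3.
Delete trivial equation 3 = 3.
Bind u := mk(4,node(3,4,3)); substituting into the one remaining equation that mentions u gives: mk(p,true) = mk(node(4,a,mk(4,node(3,4,3))),true).
Delete trivial equation 3 = 3.
Decompose mk/2: p = node(4,a,mk(4,node(3,4,3))),  true = true.
Bind p := node(4,a,mk(4,node(3,4,3))); substituting into the one remaining equation that mentions p gives: node(4,x1,s) = node(4,mk(4,s),node(true,true,node(4,a,mk(4,node(3,4,3))))).
Delete trivial equation true = true.
Decompose node/3: 4 = 4,  x1 = mk(4,s),  s = node(true,true,node(4,a,mk(4,node(3,4,3)))).
Delete trivial equation 4 = 4.
Bind x1 := mk(4,s); no other remaining equation mentions x1.
Bind s := node(true,true,node(4,a,mk(4,node(3,4,3)))). Substituting into the earlier binding gives x1 := mk(4,node(true,true,node(4,a,mk(4,node(3,4,3))))).
MGU = { u ↦ mk(4,node(3,4,3)), p ↦ node(4,a,mk(4,node(3,4,3))), x1 ↦ mk(4,node(true,true,node(4,a,mk(4,node(3,4,3))))), s ↦ node(true,true,node(4,a,mk(4,node(3,4,3)))) }, so p ↦ node(4,a,mk(4,node(3,4,3))).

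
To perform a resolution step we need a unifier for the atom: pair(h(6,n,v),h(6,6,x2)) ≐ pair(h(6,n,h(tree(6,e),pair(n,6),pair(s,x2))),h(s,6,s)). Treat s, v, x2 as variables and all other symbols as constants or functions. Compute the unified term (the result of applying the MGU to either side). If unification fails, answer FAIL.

Decompose pair/2: h(6,n,v) ≐ h(6,n,h(tree(6,e),pair(n,6),pair(s,x2))),  h(6,6,x2) ≐ h(s,6,s).
Decompose h/3: 6 ≐ 6,  n ≐ n,  v ≐ h(tree(6,e),pair(n,6),pair(s,x2)).
Delete trivial equation 6 ≐ 6.
Delete trivial equation n ≐ n.
Bind v := h(tree(6,e),pair(n,6),pair(s,x2)); no other remaining equation mentions v.
Decompose h/3: 6 ≐ s,  6 ≐ 6,  x2 ≐ s.
Bind s := 6; substituting into the one remaining equation that mentions s gives: x2 ≐ 6. Substituting into the earlier binding gives v := h(tree(6,e),pair(n,6),pair(6,x2)).
Delete trivial equation 6 ≐ 6.
Bind x2 := 6. Substituting into the earlier binding gives v := h(tree(6,e),pair(n,6),pair(6,6)).
Applying the MGU to either side gives pair(h(6,n,h(tree(6,e),pair(n,6),pair(6,6))),h(6,6,6)).

pair(h(6,n,h(tree(6,e),pair(n,6),pair(6,6))),h(6,6,6))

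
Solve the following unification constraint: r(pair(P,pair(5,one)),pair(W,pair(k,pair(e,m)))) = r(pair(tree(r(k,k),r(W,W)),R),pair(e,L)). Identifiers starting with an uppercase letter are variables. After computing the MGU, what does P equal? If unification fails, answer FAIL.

tree(r(k,k),r(e,e))

Decompose r/2: pair(P,pair(5,one)) = pair(tree(r(k,k),r(W,W)),R),  pair(W,pair(k,pair(e,m))) = pair(e,L).
Decompose pair/2: P = tree(r(k,k),r(W,W)),  pair(5,one) = R.
Bind P := tree(r(k,k),r(W,W)); no other remaining equation mentions P.
Bind R := pair(5,one); no other remaining equation mentions R.
Decompose pair/2: W = e,  pair(k,pair(e,m)) = L.
Bind W := e; no other remaining equation mentions W. Substituting into the earlier binding gives P := tree(r(k,k),r(e,e)).
Bind L := pair(k,pair(e,m)).
MGU = { P -> tree(r(k,k),r(e,e)), R -> pair(5,one), W -> e, L -> pair(k,pair(e,m)) }, so P -> tree(r(k,k),r(e,e)).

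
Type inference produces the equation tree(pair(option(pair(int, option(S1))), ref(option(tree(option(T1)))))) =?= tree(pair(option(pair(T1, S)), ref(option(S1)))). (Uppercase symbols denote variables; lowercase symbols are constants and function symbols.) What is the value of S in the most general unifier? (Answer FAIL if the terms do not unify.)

option(tree(option(int)))

Decompose tree/1: pair(option(pair(int, option(S1))), ref(option(tree(option(T1))))) =?= pair(option(pair(T1, S)), ref(option(S1))).
Decompose pair/2: option(pair(int, option(S1))) =?= option(pair(T1, S)),  ref(option(tree(option(T1)))) =?= ref(option(S1)).
Decompose option/1: pair(int, option(S1)) =?= pair(T1, S).
Decompose pair/2: int =?= T1,  option(S1) =?= S.
Bind T1 := int; substituting into the one remaining equation that mentions T1 gives: ref(option(tree(option(int)))) =?= ref(option(S1)).
Bind S := option(S1); no other remaining equation mentions S.
Decompose ref/1: option(tree(option(int))) =?= option(S1).
Decompose option/1: tree(option(int)) =?= S1.
Bind S1 := tree(option(int)). Substituting into the earlier binding gives S := option(tree(option(int))).
MGU = { T1 := int, S := option(tree(option(int))), S1 := tree(option(int)) }, so S := option(tree(option(int))).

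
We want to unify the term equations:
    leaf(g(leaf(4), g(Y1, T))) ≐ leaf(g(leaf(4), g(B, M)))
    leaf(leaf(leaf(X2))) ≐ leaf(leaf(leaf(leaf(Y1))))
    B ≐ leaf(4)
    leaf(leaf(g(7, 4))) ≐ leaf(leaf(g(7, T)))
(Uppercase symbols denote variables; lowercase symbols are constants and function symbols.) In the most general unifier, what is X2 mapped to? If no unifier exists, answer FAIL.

Decompose leaf/1: g(leaf(4), g(Y1, T)) ≐ g(leaf(4), g(B, M)).
Decompose g/2: leaf(4) ≐ leaf(4),  g(Y1, T) ≐ g(B, M).
Delete trivial equation leaf(4) ≐ leaf(4).
Decompose g/2: Y1 ≐ B,  T ≐ M.
Bind Y1 := B; substituting into the one remaining equation that mentions Y1 gives: leaf(leaf(leaf(X2))) ≐ leaf(leaf(leaf(leaf(B)))).
Bind T := M; substituting into the one remaining equation that mentions T gives: leaf(leaf(g(7, 4))) ≐ leaf(leaf(g(7, M))).
Decompose leaf/1: leaf(leaf(X2)) ≐ leaf(leaf(leaf(B))).
Decompose leaf/1: leaf(X2) ≐ leaf(leaf(B)).
Decompose leaf/1: X2 ≐ leaf(B).
Bind X2 := leaf(B); no other remaining equation mentions X2.
Bind B := leaf(4); no other remaining equation mentions B. Substituting into the earlier bindings gives Y1 := leaf(4), X2 := leaf(leaf(4)).
Decompose leaf/1: leaf(g(7, 4)) ≐ leaf(g(7, M)).
Decompose leaf/1: g(7, 4) ≐ g(7, M).
Decompose g/2: 7 ≐ 7,  4 ≐ M.
Delete trivial equation 7 ≐ 7.
Bind M := 4. Substituting into the earlier binding gives T := 4.
MGU = { Y1 -> leaf(4), T -> 4, X2 -> leaf(leaf(4)), B -> leaf(4), M -> 4 }, so X2 -> leaf(leaf(4)).

leaf(leaf(4))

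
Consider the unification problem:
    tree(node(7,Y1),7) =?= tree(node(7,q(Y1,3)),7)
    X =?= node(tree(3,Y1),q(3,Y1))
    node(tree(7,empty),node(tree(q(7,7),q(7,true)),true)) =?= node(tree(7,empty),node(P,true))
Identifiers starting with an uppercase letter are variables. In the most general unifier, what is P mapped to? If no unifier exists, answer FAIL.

FAIL

Decompose tree/2: node(7,Y1) =?= node(7,q(Y1,3)),  7 =?= 7.
Decompose node/2: 7 =?= 7,  Y1 =?= q(Y1,3).
Delete trivial equation 7 =?= 7.
Occurs check fails: Y1 occurs in q(Y1,3); the equation Y1 =?= q(Y1,3) has no finite solution.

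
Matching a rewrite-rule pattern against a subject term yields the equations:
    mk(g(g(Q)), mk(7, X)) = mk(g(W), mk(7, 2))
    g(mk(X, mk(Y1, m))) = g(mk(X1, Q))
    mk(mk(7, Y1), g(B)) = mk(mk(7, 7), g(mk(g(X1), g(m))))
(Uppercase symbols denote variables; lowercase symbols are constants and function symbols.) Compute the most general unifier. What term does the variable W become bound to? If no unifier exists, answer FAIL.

Decompose mk/2: g(g(Q)) = g(W),  mk(7, X) = mk(7, 2).
Decompose g/1: g(Q) = W.
Bind W := g(Q); no other remaining equation mentions W.
Decompose mk/2: 7 = 7,  X = 2.
Delete trivial equation 7 = 7.
Bind X := 2; substituting into the one remaining equation that mentions X gives: g(mk(2, mk(Y1, m))) = g(mk(X1, Q)).
Decompose g/1: mk(2, mk(Y1, m)) = mk(X1, Q).
Decompose mk/2: 2 = X1,  mk(Y1, m) = Q.
Bind X1 := 2; substituting into the one remaining equation that mentions X1 gives: mk(mk(7, Y1), g(B)) = mk(mk(7, 7), g(mk(g(2), g(m)))).
Bind Q := mk(Y1, m); no other remaining equation mentions Q. Substituting into the earlier binding gives W := g(mk(Y1, m)).
Decompose mk/2: mk(7, Y1) = mk(7, 7),  g(B) = g(mk(g(2), g(m))).
Decompose mk/2: 7 = 7,  Y1 = 7.
Delete trivial equation 7 = 7.
Bind Y1 := 7; no other remaining equation mentions Y1. Substituting into the earlier bindings gives W := g(mk(7, m)), Q := mk(7, m).
Decompose g/1: B = mk(g(2), g(m)).
Bind B := mk(g(2), g(m)).
MGU = { W -> g(mk(7, m)), X -> 2, X1 -> 2, Q -> mk(7, m), Y1 -> 7, B -> mk(g(2), g(m)) }, so W -> g(mk(7, m)).

g(mk(7, m))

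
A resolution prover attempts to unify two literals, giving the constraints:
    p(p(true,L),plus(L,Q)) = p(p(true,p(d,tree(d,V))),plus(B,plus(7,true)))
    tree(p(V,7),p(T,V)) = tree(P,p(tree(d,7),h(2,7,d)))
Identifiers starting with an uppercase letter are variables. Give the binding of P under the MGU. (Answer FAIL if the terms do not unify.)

p(h(2,7,d),7)

Decompose p/2: p(true,L) = p(true,p(d,tree(d,V))),  plus(L,Q) = plus(B,plus(7,true)).
Decompose p/2: true = true,  L = p(d,tree(d,V)).
Delete trivial equation true = true.
Bind L := p(d,tree(d,V)); substituting into the one remaining equation that mentions L gives: plus(p(d,tree(d,V)),Q) = plus(B,plus(7,true)).
Decompose plus/2: p(d,tree(d,V)) = B,  Q = plus(7,true).
Bind B := p(d,tree(d,V)); no other remaining equation mentions B.
Bind Q := plus(7,true); no other remaining equation mentions Q.
Decompose tree/2: p(V,7) = P,  p(T,V) = p(tree(d,7),h(2,7,d)).
Bind P := p(V,7); no other remaining equation mentions P.
Decompose p/2: T = tree(d,7),  V = h(2,7,d).
Bind T := tree(d,7); no other remaining equation mentions T.
Bind V := h(2,7,d). Substituting into the earlier bindings gives L := p(d,tree(d,h(2,7,d))), B := p(d,tree(d,h(2,7,d))), P := p(h(2,7,d),7).
MGU = { L := p(d,tree(d,h(2,7,d))), B := p(d,tree(d,h(2,7,d))), Q := plus(7,true), P := p(h(2,7,d),7), T := tree(d,7), V := h(2,7,d) }, so P := p(h(2,7,d),7).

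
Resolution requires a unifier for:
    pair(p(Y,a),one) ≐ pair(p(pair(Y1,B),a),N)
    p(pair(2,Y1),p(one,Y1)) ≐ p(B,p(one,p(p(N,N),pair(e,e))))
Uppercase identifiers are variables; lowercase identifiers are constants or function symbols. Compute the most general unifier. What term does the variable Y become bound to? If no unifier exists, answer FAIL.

pair(p(p(one,one),pair(e,e)),pair(2,p(p(one,one),pair(e,e))))

Decompose pair/2: p(Y,a) ≐ p(pair(Y1,B),a),  one ≐ N.
Decompose p/2: Y ≐ pair(Y1,B),  a ≐ a.
Bind Y := pair(Y1,B); no other remaining equation mentions Y.
Delete trivial equation a ≐ a.
Bind N := one; substituting into the remaining equation gives: p(pair(2,Y1),p(one,Y1)) ≐ p(B,p(one,p(p(one,one),pair(e,e)))).
Decompose p/2: pair(2,Y1) ≐ B,  p(one,Y1) ≐ p(one,p(p(one,one),pair(e,e))).
Bind B := pair(2,Y1); no other remaining equation mentions B. Substituting into the earlier binding gives Y := pair(Y1,pair(2,Y1)).
Decompose p/2: one ≐ one,  Y1 ≐ p(p(one,one),pair(e,e)).
Delete trivial equation one ≐ one.
Bind Y1 := p(p(one,one),pair(e,e)). Substituting into the earlier bindings gives Y := pair(p(p(one,one),pair(e,e)),pair(2,p(p(one,one),pair(e,e)))), B := pair(2,p(p(one,one),pair(e,e))).
MGU = { Y := pair(p(p(one,one),pair(e,e)),pair(2,p(p(one,one),pair(e,e)))), N := one, B := pair(2,p(p(one,one),pair(e,e))), Y1 := p(p(one,one),pair(e,e)) }, so Y := pair(p(p(one,one),pair(e,e)),pair(2,p(p(one,one),pair(e,e)))).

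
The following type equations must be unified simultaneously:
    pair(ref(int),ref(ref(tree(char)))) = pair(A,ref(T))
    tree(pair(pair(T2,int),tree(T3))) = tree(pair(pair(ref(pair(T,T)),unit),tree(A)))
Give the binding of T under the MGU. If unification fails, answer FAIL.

FAIL

Decompose pair/2: ref(int) = A,  ref(ref(tree(char))) = ref(T).
Bind A := ref(int); substituting into the one remaining equation that mentions A gives: tree(pair(pair(T2,int),tree(T3))) = tree(pair(pair(ref(pair(T,T)),unit),tree(ref(int)))).
Decompose ref/1: ref(tree(char)) = T.
Bind T := ref(tree(char)); substituting into the remaining equation gives: tree(pair(pair(T2,int),tree(T3))) = tree(pair(pair(ref(pair(ref(tree(char)),ref(tree(char)))),unit),tree(ref(int)))).
Decompose tree/1: pair(pair(T2,int),tree(T3)) = pair(pair(ref(pair(ref(tree(char)),ref(tree(char)))),unit),tree(ref(int))).
Decompose pair/2: pair(T2,int) = pair(ref(pair(ref(tree(char)),ref(tree(char)))),unit),  tree(T3) = tree(ref(int)).
Decompose pair/2: T2 = ref(pair(ref(tree(char)),ref(tree(char)))),  int = unit.
Bind T2 := ref(pair(ref(tree(char)),ref(tree(char)))); no other remaining equation mentions T2.
Clash: constants int and unit differ; no unifier exists.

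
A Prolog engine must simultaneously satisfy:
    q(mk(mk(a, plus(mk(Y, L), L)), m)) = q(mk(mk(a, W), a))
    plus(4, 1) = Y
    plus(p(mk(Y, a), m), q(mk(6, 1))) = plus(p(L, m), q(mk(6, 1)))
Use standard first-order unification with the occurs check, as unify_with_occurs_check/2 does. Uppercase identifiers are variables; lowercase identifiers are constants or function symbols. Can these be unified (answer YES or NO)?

NO

Decompose q/1: mk(mk(a, plus(mk(Y, L), L)), m) = mk(mk(a, W), a).
Decompose mk/2: mk(a, plus(mk(Y, L), L)) = mk(a, W),  m = a.
Decompose mk/2: a = a,  plus(mk(Y, L), L) = W.
Delete trivial equation a = a.
Bind W := plus(mk(Y, L), L); no other remaining equation mentions W.
Clash: constants m and a differ; no unifier exists.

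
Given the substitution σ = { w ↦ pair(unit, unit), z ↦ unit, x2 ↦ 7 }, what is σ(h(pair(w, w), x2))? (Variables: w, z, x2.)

Replace each occurrence of w with pair(unit, unit).
Replace each occurrence of x2 with 7.
Result: h(pair(pair(unit, unit), pair(unit, unit)), 7).

h(pair(pair(unit, unit), pair(unit, unit)), 7)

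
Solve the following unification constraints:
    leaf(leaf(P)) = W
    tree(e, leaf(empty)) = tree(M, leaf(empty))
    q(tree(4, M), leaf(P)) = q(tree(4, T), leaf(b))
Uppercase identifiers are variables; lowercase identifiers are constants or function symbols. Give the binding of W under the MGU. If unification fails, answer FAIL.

Bind W := leaf(leaf(P)); no other remaining equation mentions W.
Decompose tree/2: e = M,  leaf(empty) = leaf(empty).
Bind M := e; substituting into the one remaining equation that mentions M gives: q(tree(4, e), leaf(P)) = q(tree(4, T), leaf(b)).
Delete trivial equation leaf(empty) = leaf(empty).
Decompose q/2: tree(4, e) = tree(4, T),  leaf(P) = leaf(b).
Decompose tree/2: 4 = 4,  e = T.
Delete trivial equation 4 = 4.
Bind T := e; no other remaining equation mentions T.
Decompose leaf/1: P = b.
Bind P := b. Substituting into the earlier binding gives W := leaf(leaf(b)).
MGU = { W ↦ leaf(leaf(b)), M ↦ e, T ↦ e, P ↦ b }, so W ↦ leaf(leaf(b)).

leaf(leaf(b))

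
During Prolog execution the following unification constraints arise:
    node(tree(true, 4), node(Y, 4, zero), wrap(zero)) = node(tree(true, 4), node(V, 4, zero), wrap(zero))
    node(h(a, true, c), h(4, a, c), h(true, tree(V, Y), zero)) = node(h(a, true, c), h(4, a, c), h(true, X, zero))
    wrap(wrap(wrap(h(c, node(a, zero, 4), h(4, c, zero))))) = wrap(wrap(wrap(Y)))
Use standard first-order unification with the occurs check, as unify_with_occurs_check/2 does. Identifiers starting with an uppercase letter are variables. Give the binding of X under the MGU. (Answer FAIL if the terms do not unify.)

Decompose node/3: tree(true, 4) = tree(true, 4),  node(Y, 4, zero) = node(V, 4, zero),  wrap(zero) = wrap(zero).
Delete trivial equation tree(true, 4) = tree(true, 4).
Decompose node/3: Y = V,  4 = 4,  zero = zero.
Bind Y := V; substituting into the 2 remaining equations that mention Y gives: node(h(a, true, c), h(4, a, c), h(true, tree(V, V), zero)) = node(h(a, true, c), h(4, a, c), h(true, X, zero)),  wrap(wrap(wrap(h(c, node(a, zero, 4), h(4, c, zero))))) = wrap(wrap(wrap(V))).
Delete trivial equation 4 = 4.
Delete trivial equation zero = zero.
Delete trivial equation wrap(zero) = wrap(zero).
Decompose node/3: h(a, true, c) = h(a, true, c),  h(4, a, c) = h(4, a, c),  h(true, tree(V, V), zero) = h(true, X, zero).
Delete trivial equation h(a, true, c) = h(a, true, c).
Delete trivial equation h(4, a, c) = h(4, a, c).
Decompose h/3: true = true,  tree(V, V) = X,  zero = zero.
Delete trivial equation true = true.
Bind X := tree(V, V); no other remaining equation mentions X.
Delete trivial equation zero = zero.
Decompose wrap/1: wrap(wrap(h(c, node(a, zero, 4), h(4, c, zero)))) = wrap(wrap(V)).
Decompose wrap/1: wrap(h(c, node(a, zero, 4), h(4, c, zero))) = wrap(V).
Decompose wrap/1: h(c, node(a, zero, 4), h(4, c, zero)) = V.
Bind V := h(c, node(a, zero, 4), h(4, c, zero)). Substituting into the earlier bindings gives Y := h(c, node(a, zero, 4), h(4, c, zero)), X := tree(h(c, node(a, zero, 4), h(4, c, zero)), h(c, node(a, zero, 4), h(4, c, zero))).
MGU = { Y = h(c, node(a, zero, 4), h(4, c, zero)), X = tree(h(c, node(a, zero, 4), h(4, c, zero)), h(c, node(a, zero, 4), h(4, c, zero))), V = h(c, node(a, zero, 4), h(4, c, zero)) }, so X = tree(h(c, node(a, zero, 4), h(4, c, zero)), h(c, node(a, zero, 4), h(4, c, zero))).

tree(h(c, node(a, zero, 4), h(4, c, zero)), h(c, node(a, zero, 4), h(4, c, zero)))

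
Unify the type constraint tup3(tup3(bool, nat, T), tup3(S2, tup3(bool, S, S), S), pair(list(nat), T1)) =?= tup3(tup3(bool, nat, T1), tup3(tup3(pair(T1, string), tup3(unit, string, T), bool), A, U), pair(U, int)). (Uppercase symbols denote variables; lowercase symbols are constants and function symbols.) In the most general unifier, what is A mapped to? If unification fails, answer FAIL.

tup3(bool, list(nat), list(nat))

Decompose tup3/3: tup3(bool, nat, T) =?= tup3(bool, nat, T1),  tup3(S2, tup3(bool, S, S), S) =?= tup3(tup3(pair(T1, string), tup3(unit, string, T), bool), A, U),  pair(list(nat), T1) =?= pair(U, int).
Decompose tup3/3: bool =?= bool,  nat =?= nat,  T =?= T1.
Delete trivial equation bool =?= bool.
Delete trivial equation nat =?= nat.
Bind T := T1; substituting into the one remaining equation that mentions T gives: tup3(S2, tup3(bool, S, S), S) =?= tup3(tup3(pair(T1, string), tup3(unit, string, T1), bool), A, U).
Decompose tup3/3: S2 =?= tup3(pair(T1, string), tup3(unit, string, T1), bool),  tup3(bool, S, S) =?= A,  S =?= U.
Bind S2 := tup3(pair(T1, string), tup3(unit, string, T1), bool); no other remaining equation mentions S2.
Bind A := tup3(bool, S, S); no other remaining equation mentions A.
Bind S := U; no other remaining equation mentions S. Substituting into the earlier binding gives A := tup3(bool, U, U).
Decompose pair/2: list(nat) =?= U,  T1 =?= int.
Bind U := list(nat); no other remaining equation mentions U. Substituting into the earlier bindings gives A := tup3(bool, list(nat), list(nat)), S := list(nat).
Bind T1 := int. Substituting into the earlier bindings gives T := int, S2 := tup3(pair(int, string), tup3(unit, string, int), bool).
MGU = { T := int, S2 := tup3(pair(int, string), tup3(unit, string, int), bool), A := tup3(bool, list(nat), list(nat)), S := list(nat), U := list(nat), T1 := int }, so A := tup3(bool, list(nat), list(nat)).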